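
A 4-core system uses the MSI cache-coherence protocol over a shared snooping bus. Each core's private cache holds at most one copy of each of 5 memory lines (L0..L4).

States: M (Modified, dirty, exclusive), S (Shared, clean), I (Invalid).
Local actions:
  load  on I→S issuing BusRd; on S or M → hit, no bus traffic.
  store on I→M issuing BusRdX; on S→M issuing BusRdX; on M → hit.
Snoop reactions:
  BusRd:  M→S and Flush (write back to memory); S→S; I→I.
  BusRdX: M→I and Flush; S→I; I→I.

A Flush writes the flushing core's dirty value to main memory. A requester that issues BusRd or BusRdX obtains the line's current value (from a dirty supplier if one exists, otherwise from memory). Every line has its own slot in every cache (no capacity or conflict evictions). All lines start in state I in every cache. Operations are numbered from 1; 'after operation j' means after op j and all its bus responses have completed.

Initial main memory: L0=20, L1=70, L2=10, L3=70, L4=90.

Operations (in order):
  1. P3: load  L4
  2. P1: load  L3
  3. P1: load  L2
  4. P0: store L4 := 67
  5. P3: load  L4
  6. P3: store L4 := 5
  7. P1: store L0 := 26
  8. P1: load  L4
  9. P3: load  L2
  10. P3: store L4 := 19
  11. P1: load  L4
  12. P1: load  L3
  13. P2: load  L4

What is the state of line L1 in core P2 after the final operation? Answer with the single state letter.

1. P3: load  L4  bus=[BusRd]  L4: P0=I P1=I P2=I P3=S  mem[L4]=90
2. P1: load  L3  bus=[BusRd]  L3: P0=I P1=S P2=I P3=I  mem[L3]=70
3. P1: load  L2  bus=[BusRd]  L2: P0=I P1=S P2=I P3=I  mem[L2]=10
4. P0: store L4 := 67  bus=[BusRdX]  L4: P0=M P1=I P2=I P3=I  mem[L4]=90
5. P3: load  L4  bus=[BusRd,Flush]  L4: P0=S P1=I P2=I P3=S  mem[L4]=67
6. P3: store L4 := 5  bus=[BusRdX]  L4: P0=I P1=I P2=I P3=M  mem[L4]=67
7. P1: store L0 := 26  bus=[BusRdX]  L0: P0=I P1=M P2=I P3=I  mem[L0]=20
8. P1: load  L4  bus=[BusRd,Flush]  L4: P0=I P1=S P2=I P3=S  mem[L4]=5
9. P3: load  L2  bus=[BusRd]  L2: P0=I P1=S P2=I P3=S  mem[L2]=10
10. P3: store L4 := 19  bus=[BusRdX]  L4: P0=I P1=I P2=I P3=M  mem[L4]=5
11. P1: load  L4  bus=[BusRd,Flush]  L4: P0=I P1=S P2=I P3=S  mem[L4]=19
12. P1: load  L3  bus=[-]  L3: P0=I P1=S P2=I P3=I  mem[L3]=70
13. P2: load  L4  bus=[BusRd]  L4: P0=I P1=S P2=S P3=S  mem[L4]=19

state = I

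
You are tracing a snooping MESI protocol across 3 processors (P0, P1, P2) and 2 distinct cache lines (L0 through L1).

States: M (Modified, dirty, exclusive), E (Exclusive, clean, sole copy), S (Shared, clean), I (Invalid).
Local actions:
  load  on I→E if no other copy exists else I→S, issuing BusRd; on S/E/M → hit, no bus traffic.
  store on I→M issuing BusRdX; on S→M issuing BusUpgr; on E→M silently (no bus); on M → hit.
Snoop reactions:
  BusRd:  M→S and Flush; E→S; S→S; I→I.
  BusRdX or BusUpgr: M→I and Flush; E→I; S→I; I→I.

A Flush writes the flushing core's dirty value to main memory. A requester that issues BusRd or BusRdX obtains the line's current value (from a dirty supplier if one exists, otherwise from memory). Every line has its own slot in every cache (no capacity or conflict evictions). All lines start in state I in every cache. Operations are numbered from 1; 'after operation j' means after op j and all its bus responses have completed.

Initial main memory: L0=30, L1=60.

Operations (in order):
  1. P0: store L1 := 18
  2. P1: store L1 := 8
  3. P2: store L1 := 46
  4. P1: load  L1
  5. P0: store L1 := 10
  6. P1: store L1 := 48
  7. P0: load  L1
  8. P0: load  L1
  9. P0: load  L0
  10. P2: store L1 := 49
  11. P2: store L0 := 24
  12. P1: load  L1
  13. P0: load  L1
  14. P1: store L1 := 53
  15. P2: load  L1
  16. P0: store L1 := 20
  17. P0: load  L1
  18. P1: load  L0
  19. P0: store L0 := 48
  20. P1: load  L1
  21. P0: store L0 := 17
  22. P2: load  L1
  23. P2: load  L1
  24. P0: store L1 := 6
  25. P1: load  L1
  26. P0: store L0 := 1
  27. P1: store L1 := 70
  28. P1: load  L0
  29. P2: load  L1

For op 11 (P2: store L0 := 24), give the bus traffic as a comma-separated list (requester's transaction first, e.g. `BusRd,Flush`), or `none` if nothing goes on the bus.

bus = BusRdX

  op1 P0: store L1 := 18 → M/I/I on L1; bus BusRdX; mem=60
  op2 P1: store L1 := 8 → I/M/I on L1; bus BusRdX Flush; mem=18
  op3 P2: store L1 := 46 → I/I/M on L1; bus BusRdX Flush; mem=8
  op4 P1: load  L1 → I/S/S on L1; bus BusRd Flush; mem=46
  op5 P0: store L1 := 10 → M/I/I on L1; bus BusRdX; mem=46
  op6 P1: store L1 := 48 → I/M/I on L1; bus BusRdX Flush; mem=10
  op7 P0: load  L1 → S/S/I on L1; bus BusRd Flush; mem=48
  op8 P0: load  L1 → S/S/I on L1; bus (none); mem=48
  op9 P0: load  L0 → E/I/I on L0; bus BusRd; mem=30
  op10 P2: store L1 := 49 → I/I/M on L1; bus BusRdX; mem=48
  op11 P2: store L0 := 24 → I/I/M on L0; bus BusRdX; mem=30
  op12 P1: load  L1 → I/S/S on L1; bus BusRd Flush; mem=49
  op13 P0: load  L1 → S/S/S on L1; bus BusRd; mem=49
  op14 P1: store L1 := 53 → I/M/I on L1; bus BusUpgr; mem=49
  op15 P2: load  L1 → I/S/S on L1; bus BusRd Flush; mem=53
  op16 P0: store L1 := 20 → M/I/I on L1; bus BusRdX; mem=53
  op17 P0: load  L1 → M/I/I on L1; bus (none); mem=53
  op18 P1: load  L0 → I/S/S on L0; bus BusRd Flush; mem=24
  op19 P0: store L0 := 48 → M/I/I on L0; bus BusRdX; mem=24
  op20 P1: load  L1 → S/S/I on L1; bus BusRd Flush; mem=20
  op21 P0: store L0 := 17 → M/I/I on L0; bus (none); mem=24
  op22 P2: load  L1 → S/S/S on L1; bus BusRd; mem=20
  op23 P2: load  L1 → S/S/S on L1; bus (none); mem=20
  op24 P0: store L1 := 6 → M/I/I on L1; bus BusUpgr; mem=20
  op25 P1: load  L1 → S/S/I on L1; bus BusRd Flush; mem=6
  op26 P0: store L0 := 1 → M/I/I on L0; bus (none); mem=24
  op27 P1: store L1 := 70 → I/M/I on L1; bus BusUpgr; mem=6
  op28 P1: load  L0 → S/S/I on L0; bus BusRd Flush; mem=1
  op29 P2: load  L1 → I/S/S on L1; bus BusRd Flush; mem=70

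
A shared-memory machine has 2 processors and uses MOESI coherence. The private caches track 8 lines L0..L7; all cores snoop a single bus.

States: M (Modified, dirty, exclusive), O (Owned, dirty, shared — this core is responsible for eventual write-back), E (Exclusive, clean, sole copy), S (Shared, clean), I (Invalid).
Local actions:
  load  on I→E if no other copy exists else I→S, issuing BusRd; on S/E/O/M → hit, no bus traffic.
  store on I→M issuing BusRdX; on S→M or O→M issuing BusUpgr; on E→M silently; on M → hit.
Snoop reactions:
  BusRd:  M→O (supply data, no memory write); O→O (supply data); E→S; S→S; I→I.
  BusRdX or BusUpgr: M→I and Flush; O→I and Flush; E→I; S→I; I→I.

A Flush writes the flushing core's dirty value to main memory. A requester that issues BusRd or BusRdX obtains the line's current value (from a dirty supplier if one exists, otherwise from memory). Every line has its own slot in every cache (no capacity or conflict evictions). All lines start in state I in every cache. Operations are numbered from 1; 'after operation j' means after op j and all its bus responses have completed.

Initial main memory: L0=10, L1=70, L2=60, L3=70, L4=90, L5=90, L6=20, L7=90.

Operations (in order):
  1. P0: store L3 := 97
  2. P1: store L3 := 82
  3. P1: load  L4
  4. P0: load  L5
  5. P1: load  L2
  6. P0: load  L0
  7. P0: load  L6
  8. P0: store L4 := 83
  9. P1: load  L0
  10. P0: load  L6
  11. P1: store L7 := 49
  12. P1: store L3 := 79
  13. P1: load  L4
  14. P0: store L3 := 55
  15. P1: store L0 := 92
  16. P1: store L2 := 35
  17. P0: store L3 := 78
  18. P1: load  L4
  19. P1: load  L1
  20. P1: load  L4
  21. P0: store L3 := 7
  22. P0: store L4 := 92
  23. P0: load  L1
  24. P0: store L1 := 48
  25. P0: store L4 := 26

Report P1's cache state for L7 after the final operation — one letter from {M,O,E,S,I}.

  op1 P0: store L3 := 97 → M/I on L3; bus BusRdX; mem=70
  op2 P1: store L3 := 82 → I/M on L3; bus BusRdX Flush; mem=97
  op3 P1: load  L4 → I/E on L4; bus BusRd; mem=90
  op4 P0: load  L5 → E/I on L5; bus BusRd; mem=90
  op5 P1: load  L2 → I/E on L2; bus BusRd; mem=60
  op6 P0: load  L0 → E/I on L0; bus BusRd; mem=10
  op7 P0: load  L6 → E/I on L6; bus BusRd; mem=20
  op8 P0: store L4 := 83 → M/I on L4; bus BusRdX; mem=90
  op9 P1: load  L0 → S/S on L0; bus BusRd; mem=10
  op10 P0: load  L6 → E/I on L6; bus (none); mem=20
  op11 P1: store L7 := 49 → I/M on L7; bus BusRdX; mem=90
  op12 P1: store L3 := 79 → I/M on L3; bus (none); mem=97
  op13 P1: load  L4 → O/S on L4; bus BusRd; mem=90
  op14 P0: store L3 := 55 → M/I on L3; bus BusRdX Flush; mem=79
  op15 P1: store L0 := 92 → I/M on L0; bus BusUpgr; mem=10
  op16 P1: store L2 := 35 → I/M on L2; bus (none); mem=60
  op17 P0: store L3 := 78 → M/I on L3; bus (none); mem=79
  op18 P1: load  L4 → O/S on L4; bus (none); mem=90
  op19 P1: load  L1 → I/E on L1; bus BusRd; mem=70
  op20 P1: load  L4 → O/S on L4; bus (none); mem=90
  op21 P0: store L3 := 7 → M/I on L3; bus (none); mem=79
  op22 P0: store L4 := 92 → M/I on L4; bus BusUpgr; mem=90
  op23 P0: load  L1 → S/S on L1; bus BusRd; mem=70
  op24 P0: store L1 := 48 → M/I on L1; bus BusUpgr; mem=70
  op25 P0: store L4 := 26 → M/I on L4; bus (none); mem=90

state = M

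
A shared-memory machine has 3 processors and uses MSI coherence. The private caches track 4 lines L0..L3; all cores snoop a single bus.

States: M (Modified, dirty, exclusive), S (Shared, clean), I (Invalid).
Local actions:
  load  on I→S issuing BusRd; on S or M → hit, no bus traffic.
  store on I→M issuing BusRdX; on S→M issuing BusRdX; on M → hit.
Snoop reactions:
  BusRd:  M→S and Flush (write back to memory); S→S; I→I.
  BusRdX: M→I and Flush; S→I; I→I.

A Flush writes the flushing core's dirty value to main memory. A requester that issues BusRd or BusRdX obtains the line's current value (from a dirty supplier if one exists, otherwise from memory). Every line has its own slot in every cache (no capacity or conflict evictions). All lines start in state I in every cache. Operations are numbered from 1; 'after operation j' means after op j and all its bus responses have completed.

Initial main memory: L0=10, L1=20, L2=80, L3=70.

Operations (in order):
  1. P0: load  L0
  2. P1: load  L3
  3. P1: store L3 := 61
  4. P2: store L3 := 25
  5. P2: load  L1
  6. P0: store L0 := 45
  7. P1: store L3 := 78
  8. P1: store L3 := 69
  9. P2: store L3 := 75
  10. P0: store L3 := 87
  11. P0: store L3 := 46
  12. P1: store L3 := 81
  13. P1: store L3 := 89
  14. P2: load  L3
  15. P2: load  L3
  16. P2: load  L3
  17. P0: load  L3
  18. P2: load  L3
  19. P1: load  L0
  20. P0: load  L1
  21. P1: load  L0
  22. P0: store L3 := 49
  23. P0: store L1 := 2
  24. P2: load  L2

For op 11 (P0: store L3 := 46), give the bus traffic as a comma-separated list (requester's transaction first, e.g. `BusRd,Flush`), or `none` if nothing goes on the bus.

step 1: P0: load  L0  ⟶  SII  (L0)  txn=BusRd  M[L0]=10
step 2: P1: load  L3  ⟶  ISI  (L3)  txn=BusRd  M[L3]=70
step 3: P1: store L3 := 61  ⟶  IMI  (L3)  txn=BusRdX  M[L3]=70
step 4: P2: store L3 := 25  ⟶  IIM  (L3)  txn=BusRdX+Flush  M[L3]=61
step 5: P2: load  L1  ⟶  IIS  (L1)  txn=BusRd  M[L1]=20
step 6: P0: store L0 := 45  ⟶  MII  (L0)  txn=BusRdX  M[L0]=10
step 7: P1: store L3 := 78  ⟶  IMI  (L3)  txn=BusRdX+Flush  M[L3]=25
step 8: P1: store L3 := 69  ⟶  IMI  (L3)  txn=∅  M[L3]=25
step 9: P2: store L3 := 75  ⟶  IIM  (L3)  txn=BusRdX+Flush  M[L3]=69
step 10: P0: store L3 := 87  ⟶  MII  (L3)  txn=BusRdX+Flush  M[L3]=75
step 11: P0: store L3 := 46  ⟶  MII  (L3)  txn=∅  M[L3]=75
step 12: P1: store L3 := 81  ⟶  IMI  (L3)  txn=BusRdX+Flush  M[L3]=46
step 13: P1: store L3 := 89  ⟶  IMI  (L3)  txn=∅  M[L3]=46
step 14: P2: load  L3  ⟶  ISS  (L3)  txn=BusRd+Flush  M[L3]=89
step 15: P2: load  L3  ⟶  ISS  (L3)  txn=∅  M[L3]=89
step 16: P2: load  L3  ⟶  ISS  (L3)  txn=∅  M[L3]=89
step 17: P0: load  L3  ⟶  SSS  (L3)  txn=BusRd  M[L3]=89
step 18: P2: load  L3  ⟶  SSS  (L3)  txn=∅  M[L3]=89
step 19: P1: load  L0  ⟶  SSI  (L0)  txn=BusRd+Flush  M[L0]=45
step 20: P0: load  L1  ⟶  SIS  (L1)  txn=BusRd  M[L1]=20
step 21: P1: load  L0  ⟶  SSI  (L0)  txn=∅  M[L0]=45
step 22: P0: store L3 := 49  ⟶  MII  (L3)  txn=BusRdX  M[L3]=89
step 23: P0: store L1 := 2  ⟶  MII  (L1)  txn=BusRdX  M[L1]=20
step 24: P2: load  L2  ⟶  IIS  (L2)  txn=BusRd  M[L2]=80

bus = none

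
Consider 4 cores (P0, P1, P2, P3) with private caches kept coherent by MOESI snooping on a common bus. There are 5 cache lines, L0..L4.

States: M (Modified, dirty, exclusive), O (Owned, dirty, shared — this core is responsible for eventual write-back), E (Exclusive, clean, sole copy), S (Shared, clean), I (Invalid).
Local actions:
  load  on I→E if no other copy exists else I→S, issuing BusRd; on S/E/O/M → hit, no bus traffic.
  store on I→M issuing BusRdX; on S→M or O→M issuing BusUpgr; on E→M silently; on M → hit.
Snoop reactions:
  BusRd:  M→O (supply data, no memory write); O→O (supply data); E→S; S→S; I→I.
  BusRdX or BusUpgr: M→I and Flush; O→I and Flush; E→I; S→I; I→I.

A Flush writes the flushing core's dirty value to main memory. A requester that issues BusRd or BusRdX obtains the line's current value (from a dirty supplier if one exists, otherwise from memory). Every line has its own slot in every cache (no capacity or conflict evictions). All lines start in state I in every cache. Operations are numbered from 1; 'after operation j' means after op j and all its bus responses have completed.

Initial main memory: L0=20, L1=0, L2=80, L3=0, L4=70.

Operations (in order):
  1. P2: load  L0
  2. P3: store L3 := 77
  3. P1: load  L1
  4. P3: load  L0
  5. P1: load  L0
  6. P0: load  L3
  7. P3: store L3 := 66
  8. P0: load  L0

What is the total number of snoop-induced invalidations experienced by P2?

invalidations = 0

[1] P2: load  L0 | P0:I, P1:I, P2:E(20), P3:I | bus: BusRd
[2] P3: store L3 := 77 | P0:I, P1:I, P2:I, P3:M(77) | bus: BusRdX
[3] P1: load  L1 | P0:I, P1:E(0), P2:I, P3:I | bus: BusRd
[4] P3: load  L0 | P0:I, P1:I, P2:S(20), P3:S(20) | bus: BusRd
[5] P1: load  L0 | P0:I, P1:S(20), P2:S(20), P3:S(20) | bus: BusRd
[6] P0: load  L3 | P0:S(77), P1:I, P2:I, P3:O(77) | bus: BusRd
[7] P3: store L3 := 66 | P0:I, P1:I, P2:I, P3:M(66) | bus: BusUpgr
[8] P0: load  L0 | P0:S(20), P1:S(20), P2:S(20), P3:S(20) | bus: BusRd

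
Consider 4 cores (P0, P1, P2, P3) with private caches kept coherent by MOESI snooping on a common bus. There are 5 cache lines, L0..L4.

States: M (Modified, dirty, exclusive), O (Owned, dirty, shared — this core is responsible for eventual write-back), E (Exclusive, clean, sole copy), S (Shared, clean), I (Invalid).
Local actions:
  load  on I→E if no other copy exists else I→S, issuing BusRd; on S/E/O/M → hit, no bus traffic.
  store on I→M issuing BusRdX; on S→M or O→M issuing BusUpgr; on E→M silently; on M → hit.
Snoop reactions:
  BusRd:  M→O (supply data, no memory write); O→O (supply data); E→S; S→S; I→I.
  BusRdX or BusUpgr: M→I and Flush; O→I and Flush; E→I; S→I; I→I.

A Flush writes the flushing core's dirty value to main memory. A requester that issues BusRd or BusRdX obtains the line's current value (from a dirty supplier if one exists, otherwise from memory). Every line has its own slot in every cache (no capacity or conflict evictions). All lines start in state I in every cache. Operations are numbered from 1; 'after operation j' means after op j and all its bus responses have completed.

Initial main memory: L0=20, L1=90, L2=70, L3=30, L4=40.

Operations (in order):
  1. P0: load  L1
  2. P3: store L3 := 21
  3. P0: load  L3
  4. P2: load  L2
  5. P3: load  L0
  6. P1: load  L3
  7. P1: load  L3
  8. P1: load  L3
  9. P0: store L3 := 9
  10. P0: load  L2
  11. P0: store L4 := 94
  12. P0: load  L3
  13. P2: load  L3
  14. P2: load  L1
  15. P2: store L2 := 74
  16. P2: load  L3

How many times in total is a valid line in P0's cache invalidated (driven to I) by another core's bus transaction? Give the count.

invalidations = 1

  op1 P0: load  L1 → E/I/I/I on L1; bus BusRd; mem=90
  op2 P3: store L3 := 21 → I/I/I/M on L3; bus BusRdX; mem=30
  op3 P0: load  L3 → S/I/I/O on L3; bus BusRd; mem=30
  op4 P2: load  L2 → I/I/E/I on L2; bus BusRd; mem=70
  op5 P3: load  L0 → I/I/I/E on L0; bus BusRd; mem=20
  op6 P1: load  L3 → S/S/I/O on L3; bus BusRd; mem=30
  op7 P1: load  L3 → S/S/I/O on L3; bus (none); mem=30
  op8 P1: load  L3 → S/S/I/O on L3; bus (none); mem=30
  op9 P0: store L3 := 9 → M/I/I/I on L3; bus BusUpgr Flush; mem=21
  op10 P0: load  L2 → S/I/S/I on L2; bus BusRd; mem=70
  op11 P0: store L4 := 94 → M/I/I/I on L4; bus BusRdX; mem=40
  op12 P0: load  L3 → M/I/I/I on L3; bus (none); mem=21
  op13 P2: load  L3 → O/I/S/I on L3; bus BusRd; mem=21
  op14 P2: load  L1 → S/I/S/I on L1; bus BusRd; mem=90
  op15 P2: store L2 := 74 → I/I/M/I on L2; bus BusUpgr; mem=70
  op16 P2: load  L3 → O/I/S/I on L3; bus (none); mem=21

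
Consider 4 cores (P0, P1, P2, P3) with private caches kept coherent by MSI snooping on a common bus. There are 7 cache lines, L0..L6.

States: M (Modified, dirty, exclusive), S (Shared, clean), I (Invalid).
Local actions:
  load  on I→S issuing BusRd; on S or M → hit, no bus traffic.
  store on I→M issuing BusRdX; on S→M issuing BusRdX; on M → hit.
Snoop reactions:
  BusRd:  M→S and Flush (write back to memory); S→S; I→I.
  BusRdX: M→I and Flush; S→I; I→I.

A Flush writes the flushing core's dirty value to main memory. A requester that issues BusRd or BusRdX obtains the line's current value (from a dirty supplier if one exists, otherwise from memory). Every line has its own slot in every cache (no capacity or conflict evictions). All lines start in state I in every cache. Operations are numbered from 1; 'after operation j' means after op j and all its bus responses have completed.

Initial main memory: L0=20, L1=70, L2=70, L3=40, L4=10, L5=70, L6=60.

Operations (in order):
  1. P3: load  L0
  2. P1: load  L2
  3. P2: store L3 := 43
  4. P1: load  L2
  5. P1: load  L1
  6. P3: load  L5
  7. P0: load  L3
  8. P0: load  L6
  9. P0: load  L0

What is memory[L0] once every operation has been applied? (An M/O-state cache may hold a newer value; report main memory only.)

memory[L0] = 20

[1] P3: load  L0 | P0:I, P1:I, P2:I, P3:S(20) | bus: BusRd
[2] P1: load  L2 | P0:I, P1:S(70), P2:I, P3:I | bus: BusRd
[3] P2: store L3 := 43 | P0:I, P1:I, P2:M(43), P3:I | bus: BusRdX
[4] P1: load  L2 | P0:I, P1:S(70), P2:I, P3:I | bus: none
[5] P1: load  L1 | P0:I, P1:S(70), P2:I, P3:I | bus: BusRd
[6] P3: load  L5 | P0:I, P1:I, P2:I, P3:S(70) | bus: BusRd
[7] P0: load  L3 | P0:S(43), P1:I, P2:S(43), P3:I | bus: BusRd,Flush
[8] P0: load  L6 | P0:S(60), P1:I, P2:I, P3:I | bus: BusRd
[9] P0: load  L0 | P0:S(20), P1:I, P2:I, P3:S(20) | bus: BusRd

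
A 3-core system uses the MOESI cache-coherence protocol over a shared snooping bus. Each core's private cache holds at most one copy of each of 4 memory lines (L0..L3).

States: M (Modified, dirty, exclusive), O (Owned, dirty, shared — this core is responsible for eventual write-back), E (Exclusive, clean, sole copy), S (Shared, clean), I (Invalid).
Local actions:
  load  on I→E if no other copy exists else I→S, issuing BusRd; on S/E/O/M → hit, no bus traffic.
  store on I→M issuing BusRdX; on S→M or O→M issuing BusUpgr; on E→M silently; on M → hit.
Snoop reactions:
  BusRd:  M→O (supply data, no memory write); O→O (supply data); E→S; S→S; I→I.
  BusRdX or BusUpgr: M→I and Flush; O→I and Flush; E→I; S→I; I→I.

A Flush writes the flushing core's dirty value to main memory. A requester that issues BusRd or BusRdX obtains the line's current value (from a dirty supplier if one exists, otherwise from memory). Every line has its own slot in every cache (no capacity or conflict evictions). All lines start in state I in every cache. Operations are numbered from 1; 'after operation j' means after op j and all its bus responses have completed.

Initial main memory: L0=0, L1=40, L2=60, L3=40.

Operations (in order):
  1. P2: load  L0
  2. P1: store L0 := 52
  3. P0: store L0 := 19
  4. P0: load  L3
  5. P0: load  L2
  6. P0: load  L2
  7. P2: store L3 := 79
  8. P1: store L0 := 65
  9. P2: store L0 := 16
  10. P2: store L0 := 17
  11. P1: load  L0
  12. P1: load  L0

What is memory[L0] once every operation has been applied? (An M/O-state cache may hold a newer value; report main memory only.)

memory[L0] = 65

[1] P2: load  L0 | P0:I, P1:I, P2:E(0) | bus: BusRd
[2] P1: store L0 := 52 | P0:I, P1:M(52), P2:I | bus: BusRdX
[3] P0: store L0 := 19 | P0:M(19), P1:I, P2:I | bus: BusRdX,Flush
[4] P0: load  L3 | P0:E(40), P1:I, P2:I | bus: BusRd
[5] P0: load  L2 | P0:E(60), P1:I, P2:I | bus: BusRd
[6] P0: load  L2 | P0:E(60), P1:I, P2:I | bus: none
[7] P2: store L3 := 79 | P0:I, P1:I, P2:M(79) | bus: BusRdX
[8] P1: store L0 := 65 | P0:I, P1:M(65), P2:I | bus: BusRdX,Flush
[9] P2: store L0 := 16 | P0:I, P1:I, P2:M(16) | bus: BusRdX,Flush
[10] P2: store L0 := 17 | P0:I, P1:I, P2:M(17) | bus: none
[11] P1: load  L0 | P0:I, P1:S(17), P2:O(17) | bus: BusRd
[12] P1: load  L0 | P0:I, P1:S(17), P2:O(17) | bus: none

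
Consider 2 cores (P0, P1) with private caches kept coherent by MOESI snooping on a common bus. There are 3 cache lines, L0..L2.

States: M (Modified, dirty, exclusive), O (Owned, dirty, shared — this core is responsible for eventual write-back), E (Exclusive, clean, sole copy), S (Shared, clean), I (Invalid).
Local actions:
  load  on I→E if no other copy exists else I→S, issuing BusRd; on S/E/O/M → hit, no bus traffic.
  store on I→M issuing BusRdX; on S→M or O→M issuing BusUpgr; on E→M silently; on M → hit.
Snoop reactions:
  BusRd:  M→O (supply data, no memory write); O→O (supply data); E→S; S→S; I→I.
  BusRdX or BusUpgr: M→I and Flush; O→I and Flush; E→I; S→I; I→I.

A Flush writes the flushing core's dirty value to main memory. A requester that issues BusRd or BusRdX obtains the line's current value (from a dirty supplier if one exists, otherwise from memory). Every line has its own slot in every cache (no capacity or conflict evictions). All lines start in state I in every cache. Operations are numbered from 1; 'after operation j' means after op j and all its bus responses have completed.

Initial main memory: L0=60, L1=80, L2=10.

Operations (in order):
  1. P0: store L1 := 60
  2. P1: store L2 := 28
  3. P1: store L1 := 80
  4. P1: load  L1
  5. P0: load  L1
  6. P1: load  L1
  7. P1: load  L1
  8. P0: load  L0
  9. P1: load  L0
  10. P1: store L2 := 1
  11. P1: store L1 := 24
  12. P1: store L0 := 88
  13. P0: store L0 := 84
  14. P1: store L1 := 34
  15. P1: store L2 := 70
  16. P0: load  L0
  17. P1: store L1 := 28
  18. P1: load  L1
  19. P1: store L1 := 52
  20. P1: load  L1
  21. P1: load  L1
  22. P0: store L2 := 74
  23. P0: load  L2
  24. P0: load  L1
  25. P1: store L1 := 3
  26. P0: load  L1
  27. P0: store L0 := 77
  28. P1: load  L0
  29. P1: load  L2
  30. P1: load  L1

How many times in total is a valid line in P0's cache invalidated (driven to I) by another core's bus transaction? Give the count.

1. P0: store L1 := 60  bus=[BusRdX]  L1: P0=M P1=I  mem[L1]=80
2. P1: store L2 := 28  bus=[BusRdX]  L2: P0=I P1=M  mem[L2]=10
3. P1: store L1 := 80  bus=[BusRdX,Flush]  L1: P0=I P1=M  mem[L1]=60
4. P1: load  L1  bus=[-]  L1: P0=I P1=M  mem[L1]=60
5. P0: load  L1  bus=[BusRd]  L1: P0=S P1=O  mem[L1]=60
6. P1: load  L1  bus=[-]  L1: P0=S P1=O  mem[L1]=60
7. P1: load  L1  bus=[-]  L1: P0=S P1=O  mem[L1]=60
8. P0: load  L0  bus=[BusRd]  L0: P0=E P1=I  mem[L0]=60
9. P1: load  L0  bus=[BusRd]  L0: P0=S P1=S  mem[L0]=60
10. P1: store L2 := 1  bus=[-]  L2: P0=I P1=M  mem[L2]=10
11. P1: store L1 := 24  bus=[BusUpgr]  L1: P0=I P1=M  mem[L1]=60
12. P1: store L0 := 88  bus=[BusUpgr]  L0: P0=I P1=M  mem[L0]=60
13. P0: store L0 := 84  bus=[BusRdX,Flush]  L0: P0=M P1=I  mem[L0]=88
14. P1: store L1 := 34  bus=[-]  L1: P0=I P1=M  mem[L1]=60
15. P1: store L2 := 70  bus=[-]  L2: P0=I P1=M  mem[L2]=10
16. P0: load  L0  bus=[-]  L0: P0=M P1=I  mem[L0]=88
17. P1: store L1 := 28  bus=[-]  L1: P0=I P1=M  mem[L1]=60
18. P1: load  L1  bus=[-]  L1: P0=I P1=M  mem[L1]=60
19. P1: store L1 := 52  bus=[-]  L1: P0=I P1=M  mem[L1]=60
20. P1: load  L1  bus=[-]  L1: P0=I P1=M  mem[L1]=60
21. P1: load  L1  bus=[-]  L1: P0=I P1=M  mem[L1]=60
22. P0: store L2 := 74  bus=[BusRdX,Flush]  L2: P0=M P1=I  mem[L2]=70
23. P0: load  L2  bus=[-]  L2: P0=M P1=I  mem[L2]=70
24. P0: load  L1  bus=[BusRd]  L1: P0=S P1=O  mem[L1]=60
25. P1: store L1 := 3  bus=[BusUpgr]  L1: P0=I P1=M  mem[L1]=60
26. P0: load  L1  bus=[BusRd]  L1: P0=S P1=O  mem[L1]=60
27. P0: store L0 := 77  bus=[-]  L0: P0=M P1=I  mem[L0]=88
28. P1: load  L0  bus=[BusRd]  L0: P0=O P1=S  mem[L0]=88
29. P1: load  L2  bus=[BusRd]  L2: P0=O P1=S  mem[L2]=70
30. P1: load  L1  bus=[-]  L1: P0=S P1=O  mem[L1]=60

invalidations = 4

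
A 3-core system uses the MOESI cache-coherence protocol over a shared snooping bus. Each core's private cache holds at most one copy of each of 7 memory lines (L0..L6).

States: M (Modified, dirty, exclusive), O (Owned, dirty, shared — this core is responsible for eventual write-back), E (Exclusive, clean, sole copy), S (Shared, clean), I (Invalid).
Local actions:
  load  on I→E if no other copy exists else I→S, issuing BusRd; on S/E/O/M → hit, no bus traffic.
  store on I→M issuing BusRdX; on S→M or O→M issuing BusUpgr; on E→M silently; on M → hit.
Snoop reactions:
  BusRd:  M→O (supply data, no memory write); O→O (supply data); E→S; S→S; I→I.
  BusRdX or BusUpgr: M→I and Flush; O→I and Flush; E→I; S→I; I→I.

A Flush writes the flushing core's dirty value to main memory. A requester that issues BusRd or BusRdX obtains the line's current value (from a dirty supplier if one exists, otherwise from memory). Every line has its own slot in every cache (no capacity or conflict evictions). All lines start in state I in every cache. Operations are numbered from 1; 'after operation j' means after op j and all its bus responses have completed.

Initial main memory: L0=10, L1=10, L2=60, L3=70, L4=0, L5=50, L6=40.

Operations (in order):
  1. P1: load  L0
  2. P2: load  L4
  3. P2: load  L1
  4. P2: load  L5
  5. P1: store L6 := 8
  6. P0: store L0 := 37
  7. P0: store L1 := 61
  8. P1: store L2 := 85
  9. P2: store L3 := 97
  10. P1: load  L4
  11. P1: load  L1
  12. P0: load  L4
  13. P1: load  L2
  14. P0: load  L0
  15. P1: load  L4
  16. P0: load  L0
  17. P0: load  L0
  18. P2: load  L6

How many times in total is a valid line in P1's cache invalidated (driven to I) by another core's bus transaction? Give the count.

1. P1: load  L0  bus=[BusRd]  L0: P0=I P1=E P2=I  mem[L0]=10
2. P2: load  L4  bus=[BusRd]  L4: P0=I P1=I P2=E  mem[L4]=0
3. P2: load  L1  bus=[BusRd]  L1: P0=I P1=I P2=E  mem[L1]=10
4. P2: load  L5  bus=[BusRd]  L5: P0=I P1=I P2=E  mem[L5]=50
5. P1: store L6 := 8  bus=[BusRdX]  L6: P0=I P1=M P2=I  mem[L6]=40
6. P0: store L0 := 37  bus=[BusRdX]  L0: P0=M P1=I P2=I  mem[L0]=10
7. P0: store L1 := 61  bus=[BusRdX]  L1: P0=M P1=I P2=I  mem[L1]=10
8. P1: store L2 := 85  bus=[BusRdX]  L2: P0=I P1=M P2=I  mem[L2]=60
9. P2: store L3 := 97  bus=[BusRdX]  L3: P0=I P1=I P2=M  mem[L3]=70
10. P1: load  L4  bus=[BusRd]  L4: P0=I P1=S P2=S  mem[L4]=0
11. P1: load  L1  bus=[BusRd]  L1: P0=O P1=S P2=I  mem[L1]=10
12. P0: load  L4  bus=[BusRd]  L4: P0=S P1=S P2=S  mem[L4]=0
13. P1: load  L2  bus=[-]  L2: P0=I P1=M P2=I  mem[L2]=60
14. P0: load  L0  bus=[-]  L0: P0=M P1=I P2=I  mem[L0]=10
15. P1: load  L4  bus=[-]  L4: P0=S P1=S P2=S  mem[L4]=0
16. P0: load  L0  bus=[-]  L0: P0=M P1=I P2=I  mem[L0]=10
17. P0: load  L0  bus=[-]  L0: P0=M P1=I P2=I  mem[L0]=10
18. P2: load  L6  bus=[BusRd]  L6: P0=I P1=O P2=S  mem[L6]=40

invalidations = 1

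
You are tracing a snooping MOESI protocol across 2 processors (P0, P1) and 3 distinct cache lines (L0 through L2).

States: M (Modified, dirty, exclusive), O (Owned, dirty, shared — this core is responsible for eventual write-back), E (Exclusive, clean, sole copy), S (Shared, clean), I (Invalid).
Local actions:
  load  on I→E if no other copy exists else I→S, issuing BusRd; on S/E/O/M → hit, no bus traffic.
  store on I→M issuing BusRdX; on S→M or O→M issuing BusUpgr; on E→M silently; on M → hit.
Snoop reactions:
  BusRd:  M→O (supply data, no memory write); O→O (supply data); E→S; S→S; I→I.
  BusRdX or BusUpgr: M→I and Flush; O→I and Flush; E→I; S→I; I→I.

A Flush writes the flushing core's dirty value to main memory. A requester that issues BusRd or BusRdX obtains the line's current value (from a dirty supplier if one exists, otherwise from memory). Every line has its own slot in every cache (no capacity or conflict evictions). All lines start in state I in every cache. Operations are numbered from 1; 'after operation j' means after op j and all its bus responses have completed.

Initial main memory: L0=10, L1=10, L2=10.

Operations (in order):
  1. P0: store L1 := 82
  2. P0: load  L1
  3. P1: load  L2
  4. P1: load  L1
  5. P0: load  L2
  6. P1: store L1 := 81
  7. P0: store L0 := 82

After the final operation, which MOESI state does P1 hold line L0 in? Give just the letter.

step 1: P0: store L1 := 82  ⟶  MI  (L1)  txn=BusRdX  M[L1]=10
step 2: P0: load  L1  ⟶  MI  (L1)  txn=∅  M[L1]=10
step 3: P1: load  L2  ⟶  IE  (L2)  txn=BusRd  M[L2]=10
step 4: P1: load  L1  ⟶  OS  (L1)  txn=BusRd  M[L1]=10
step 5: P0: load  L2  ⟶  SS  (L2)  txn=BusRd  M[L2]=10
step 6: P1: store L1 := 81  ⟶  IM  (L1)  txn=BusUpgr+Flush  M[L1]=82
step 7: P0: store L0 := 82  ⟶  MI  (L0)  txn=BusRdX  M[L0]=10

state = I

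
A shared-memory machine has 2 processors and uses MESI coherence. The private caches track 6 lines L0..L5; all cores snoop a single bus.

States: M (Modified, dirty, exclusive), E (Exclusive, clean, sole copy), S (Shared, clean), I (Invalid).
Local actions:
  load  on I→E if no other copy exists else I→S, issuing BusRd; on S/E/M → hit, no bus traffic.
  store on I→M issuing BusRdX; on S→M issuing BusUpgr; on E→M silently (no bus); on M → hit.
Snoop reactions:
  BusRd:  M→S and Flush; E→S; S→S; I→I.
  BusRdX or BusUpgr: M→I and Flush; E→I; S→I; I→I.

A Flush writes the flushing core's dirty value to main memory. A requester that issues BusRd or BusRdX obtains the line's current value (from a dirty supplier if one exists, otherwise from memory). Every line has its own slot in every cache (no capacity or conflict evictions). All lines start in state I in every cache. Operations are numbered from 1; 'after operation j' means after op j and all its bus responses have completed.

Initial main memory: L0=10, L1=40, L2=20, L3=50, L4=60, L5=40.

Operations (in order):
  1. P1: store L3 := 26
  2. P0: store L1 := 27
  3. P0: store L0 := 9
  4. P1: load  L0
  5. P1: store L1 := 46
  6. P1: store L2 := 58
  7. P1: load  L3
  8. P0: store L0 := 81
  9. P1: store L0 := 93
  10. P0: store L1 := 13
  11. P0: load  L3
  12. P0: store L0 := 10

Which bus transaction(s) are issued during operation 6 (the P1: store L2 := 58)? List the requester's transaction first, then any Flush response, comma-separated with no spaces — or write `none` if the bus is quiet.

bus = BusRdX

  op1 P1: store L3 := 26 → I/M on L3; bus BusRdX; mem=50
  op2 P0: store L1 := 27 → M/I on L1; bus BusRdX; mem=40
  op3 P0: store L0 := 9 → M/I on L0; bus BusRdX; mem=10
  op4 P1: load  L0 → S/S on L0; bus BusRd Flush; mem=9
  op5 P1: store L1 := 46 → I/M on L1; bus BusRdX Flush; mem=27
  op6 P1: store L2 := 58 → I/M on L2; bus BusRdX; mem=20
  op7 P1: load  L3 → I/M on L3; bus (none); mem=50
  op8 P0: store L0 := 81 → M/I on L0; bus BusUpgr; mem=9
  op9 P1: store L0 := 93 → I/M on L0; bus BusRdX Flush; mem=81
  op10 P0: store L1 := 13 → M/I on L1; bus BusRdX Flush; mem=46
  op11 P0: load  L3 → S/S on L3; bus BusRd Flush; mem=26
  op12 P0: store L0 := 10 → M/I on L0; bus BusRdX Flush; mem=93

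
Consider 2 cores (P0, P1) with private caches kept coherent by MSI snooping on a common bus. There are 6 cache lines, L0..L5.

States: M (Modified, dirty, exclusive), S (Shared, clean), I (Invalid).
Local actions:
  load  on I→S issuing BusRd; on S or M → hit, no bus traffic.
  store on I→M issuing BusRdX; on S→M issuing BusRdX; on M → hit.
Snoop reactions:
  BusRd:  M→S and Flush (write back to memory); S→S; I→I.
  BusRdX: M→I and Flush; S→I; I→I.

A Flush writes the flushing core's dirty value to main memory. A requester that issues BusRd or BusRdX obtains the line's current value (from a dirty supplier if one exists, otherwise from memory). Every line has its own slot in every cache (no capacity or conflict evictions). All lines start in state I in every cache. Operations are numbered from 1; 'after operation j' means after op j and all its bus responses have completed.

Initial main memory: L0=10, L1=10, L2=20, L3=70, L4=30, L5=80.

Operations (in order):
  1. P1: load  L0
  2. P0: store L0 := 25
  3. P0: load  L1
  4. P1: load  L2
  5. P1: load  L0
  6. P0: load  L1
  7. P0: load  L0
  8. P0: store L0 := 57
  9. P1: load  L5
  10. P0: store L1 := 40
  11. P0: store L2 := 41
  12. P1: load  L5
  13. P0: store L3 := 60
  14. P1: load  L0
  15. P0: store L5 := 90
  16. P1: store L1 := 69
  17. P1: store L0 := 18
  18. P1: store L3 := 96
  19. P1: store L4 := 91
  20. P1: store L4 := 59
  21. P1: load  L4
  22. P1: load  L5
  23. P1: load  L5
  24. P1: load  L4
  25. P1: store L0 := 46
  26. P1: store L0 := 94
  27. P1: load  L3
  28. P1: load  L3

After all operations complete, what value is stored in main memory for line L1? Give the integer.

memory[L1] = 40

1. P1: load  L0  bus=[BusRd]  L0: P0=I P1=S  mem[L0]=10
2. P0: store L0 := 25  bus=[BusRdX]  L0: P0=M P1=I  mem[L0]=10
3. P0: load  L1  bus=[BusRd]  L1: P0=S P1=I  mem[L1]=10
4. P1: load  L2  bus=[BusRd]  L2: P0=I P1=S  mem[L2]=20
5. P1: load  L0  bus=[BusRd,Flush]  L0: P0=S P1=S  mem[L0]=25
6. P0: load  L1  bus=[-]  L1: P0=S P1=I  mem[L1]=10
7. P0: load  L0  bus=[-]  L0: P0=S P1=S  mem[L0]=25
8. P0: store L0 := 57  bus=[BusRdX]  L0: P0=M P1=I  mem[L0]=25
9. P1: load  L5  bus=[BusRd]  L5: P0=I P1=S  mem[L5]=80
10. P0: store L1 := 40  bus=[BusRdX]  L1: P0=M P1=I  mem[L1]=10
11. P0: store L2 := 41  bus=[BusRdX]  L2: P0=M P1=I  mem[L2]=20
12. P1: load  L5  bus=[-]  L5: P0=I P1=S  mem[L5]=80
13. P0: store L3 := 60  bus=[BusRdX]  L3: P0=M P1=I  mem[L3]=70
14. P1: load  L0  bus=[BusRd,Flush]  L0: P0=S P1=S  mem[L0]=57
15. P0: store L5 := 90  bus=[BusRdX]  L5: P0=M P1=I  mem[L5]=80
16. P1: store L1 := 69  bus=[BusRdX,Flush]  L1: P0=I P1=M  mem[L1]=40
17. P1: store L0 := 18  bus=[BusRdX]  L0: P0=I P1=M  mem[L0]=57
18. P1: store L3 := 96  bus=[BusRdX,Flush]  L3: P0=I P1=M  mem[L3]=60
19. P1: store L4 := 91  bus=[BusRdX]  L4: P0=I P1=M  mem[L4]=30
20. P1: store L4 := 59  bus=[-]  L4: P0=I P1=M  mem[L4]=30
21. P1: load  L4  bus=[-]  L4: P0=I P1=M  mem[L4]=30
22. P1: load  L5  bus=[BusRd,Flush]  L5: P0=S P1=S  mem[L5]=90
23. P1: load  L5  bus=[-]  L5: P0=S P1=S  mem[L5]=90
24. P1: load  L4  bus=[-]  L4: P0=I P1=M  mem[L4]=30
25. P1: store L0 := 46  bus=[-]  L0: P0=I P1=M  mem[L0]=57
26. P1: store L0 := 94  bus=[-]  L0: P0=I P1=M  mem[L0]=57
27. P1: load  L3  bus=[-]  L3: P0=I P1=M  mem[L3]=60
28. P1: load  L3  bus=[-]  L3: P0=I P1=M  mem[L3]=60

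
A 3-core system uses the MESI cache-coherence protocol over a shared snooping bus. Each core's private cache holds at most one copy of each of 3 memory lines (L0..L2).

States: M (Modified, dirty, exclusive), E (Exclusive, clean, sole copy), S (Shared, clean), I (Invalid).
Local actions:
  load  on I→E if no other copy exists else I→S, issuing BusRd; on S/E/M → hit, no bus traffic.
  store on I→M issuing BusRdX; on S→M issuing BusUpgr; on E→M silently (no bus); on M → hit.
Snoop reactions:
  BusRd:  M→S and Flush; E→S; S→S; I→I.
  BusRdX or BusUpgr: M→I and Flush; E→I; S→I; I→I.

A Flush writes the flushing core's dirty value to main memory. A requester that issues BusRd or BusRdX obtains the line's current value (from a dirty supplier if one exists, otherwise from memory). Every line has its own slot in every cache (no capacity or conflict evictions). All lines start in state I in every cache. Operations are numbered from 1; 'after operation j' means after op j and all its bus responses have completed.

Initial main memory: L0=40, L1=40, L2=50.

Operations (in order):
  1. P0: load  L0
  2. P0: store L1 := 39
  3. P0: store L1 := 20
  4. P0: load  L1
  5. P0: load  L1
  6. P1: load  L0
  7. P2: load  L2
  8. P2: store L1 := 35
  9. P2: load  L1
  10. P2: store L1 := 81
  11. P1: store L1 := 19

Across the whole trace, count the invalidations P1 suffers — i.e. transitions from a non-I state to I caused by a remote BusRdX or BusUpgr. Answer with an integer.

  op1 P0: load  L0 → E/I/I on L0; bus BusRd; mem=40
  op2 P0: store L1 := 39 → M/I/I on L1; bus BusRdX; mem=40
  op3 P0: store L1 := 20 → M/I/I on L1; bus (none); mem=40
  op4 P0: load  L1 → M/I/I on L1; bus (none); mem=40
  op5 P0: load  L1 → M/I/I on L1; bus (none); mem=40
  op6 P1: load  L0 → S/S/I on L0; bus BusRd; mem=40
  op7 P2: load  L2 → I/I/E on L2; bus BusRd; mem=50
  op8 P2: store L1 := 35 → I/I/M on L1; bus BusRdX Flush; mem=20
  op9 P2: load  L1 → I/I/M on L1; bus (none); mem=20
  op10 P2: store L1 := 81 → I/I/M on L1; bus (none); mem=20
  op11 P1: store L1 := 19 → I/M/I on L1; bus BusRdX Flush; mem=81

invalidations = 0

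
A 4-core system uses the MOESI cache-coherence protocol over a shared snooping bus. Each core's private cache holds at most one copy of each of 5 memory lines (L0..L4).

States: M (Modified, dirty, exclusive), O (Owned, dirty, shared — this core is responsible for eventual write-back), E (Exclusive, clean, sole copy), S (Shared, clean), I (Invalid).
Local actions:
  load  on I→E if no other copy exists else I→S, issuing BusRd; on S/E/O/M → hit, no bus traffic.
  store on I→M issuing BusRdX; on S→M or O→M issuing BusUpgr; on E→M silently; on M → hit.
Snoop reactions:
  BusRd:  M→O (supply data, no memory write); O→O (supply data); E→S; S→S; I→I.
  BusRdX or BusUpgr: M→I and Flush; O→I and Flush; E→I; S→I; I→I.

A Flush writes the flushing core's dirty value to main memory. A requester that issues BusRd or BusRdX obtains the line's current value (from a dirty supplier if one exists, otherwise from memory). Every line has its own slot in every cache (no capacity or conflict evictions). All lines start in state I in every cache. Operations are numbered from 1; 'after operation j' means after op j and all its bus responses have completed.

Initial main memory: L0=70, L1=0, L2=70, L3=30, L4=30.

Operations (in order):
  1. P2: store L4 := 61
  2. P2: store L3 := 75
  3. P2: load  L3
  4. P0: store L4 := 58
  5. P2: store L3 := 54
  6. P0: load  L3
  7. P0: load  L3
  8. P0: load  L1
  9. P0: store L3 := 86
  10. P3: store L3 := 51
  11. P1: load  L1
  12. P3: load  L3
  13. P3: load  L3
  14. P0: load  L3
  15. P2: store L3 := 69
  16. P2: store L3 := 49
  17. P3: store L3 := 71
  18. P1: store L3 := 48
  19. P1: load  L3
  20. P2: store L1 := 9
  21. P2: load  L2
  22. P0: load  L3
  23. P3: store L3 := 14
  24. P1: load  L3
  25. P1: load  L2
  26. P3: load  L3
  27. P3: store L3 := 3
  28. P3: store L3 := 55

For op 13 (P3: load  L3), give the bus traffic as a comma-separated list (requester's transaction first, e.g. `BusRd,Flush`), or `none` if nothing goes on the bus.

bus = none

[1] P2: store L4 := 61 | P0:I, P1:I, P2:M(61), P3:I | bus: BusRdX
[2] P2: store L3 := 75 | P0:I, P1:I, P2:M(75), P3:I | bus: BusRdX
[3] P2: load  L3 | P0:I, P1:I, P2:M(75), P3:I | bus: none
[4] P0: store L4 := 58 | P0:M(58), P1:I, P2:I, P3:I | bus: BusRdX,Flush
[5] P2: store L3 := 54 | P0:I, P1:I, P2:M(54), P3:I | bus: none
[6] P0: load  L3 | P0:S(54), P1:I, P2:O(54), P3:I | bus: BusRd
[7] P0: load  L3 | P0:S(54), P1:I, P2:O(54), P3:I | bus: none
[8] P0: load  L1 | P0:E(0), P1:I, P2:I, P3:I | bus: BusRd
[9] P0: store L3 := 86 | P0:M(86), P1:I, P2:I, P3:I | bus: BusUpgr,Flush
[10] P3: store L3 := 51 | P0:I, P1:I, P2:I, P3:M(51) | bus: BusRdX,Flush
[11] P1: load  L1 | P0:S(0), P1:S(0), P2:I, P3:I | bus: BusRd
[12] P3: load  L3 | P0:I, P1:I, P2:I, P3:M(51) | bus: none
[13] P3: load  L3 | P0:I, P1:I, P2:I, P3:M(51) | bus: none
[14] P0: load  L3 | P0:S(51), P1:I, P2:I, P3:O(51) | bus: BusRd
[15] P2: store L3 := 69 | P0:I, P1:I, P2:M(69), P3:I | bus: BusRdX,Flush
[16] P2: store L3 := 49 | P0:I, P1:I, P2:M(49), P3:I | bus: none
[17] P3: store L3 := 71 | P0:I, P1:I, P2:I, P3:M(71) | bus: BusRdX,Flush
[18] P1: store L3 := 48 | P0:I, P1:M(48), P2:I, P3:I | bus: BusRdX,Flush
[19] P1: load  L3 | P0:I, P1:M(48), P2:I, P3:I | bus: none
[20] P2: store L1 := 9 | P0:I, P1:I, P2:M(9), P3:I | bus: BusRdX
[21] P2: load  L2 | P0:I, P1:I, P2:E(70), P3:I | bus: BusRd
[22] P0: load  L3 | P0:S(48), P1:O(48), P2:I, P3:I | bus: BusRd
[23] P3: store L3 := 14 | P0:I, P1:I, P2:I, P3:M(14) | bus: BusRdX,Flush
[24] P1: load  L3 | P0:I, P1:S(14), P2:I, P3:O(14) | bus: BusRd
[25] P1: load  L2 | P0:I, P1:S(70), P2:S(70), P3:I | bus: BusRd
[26] P3: load  L3 | P0:I, P1:S(14), P2:I, P3:O(14) | bus: none
[27] P3: store L3 := 3 | P0:I, P1:I, P2:I, P3:M(3) | bus: BusUpgr
[28] P3: store L3 := 55 | P0:I, P1:I, P2:I, P3:M(55) | bus: none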